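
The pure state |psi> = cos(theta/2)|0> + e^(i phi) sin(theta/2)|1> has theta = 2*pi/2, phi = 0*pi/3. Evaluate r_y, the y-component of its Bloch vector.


theta = 3.1416, phi = 0.0000
r_y = sin(theta)*sin(phi) = 0.0000 * 0.0000
r_y = 0.0000

0.0000


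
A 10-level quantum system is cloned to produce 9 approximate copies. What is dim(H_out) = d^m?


Output space = H^(tensor 9) where dim(H) = 10
dim = 10^9
= 100 (after 2 factors)
= 1000 (after 3 factors)
= 10000 (after 4 factors)
= 100000 (after 5 factors)
= 1000000 (after 6 factors)
= 10000000 (after 7 factors)
= 100000000 (after 8 factors)
= 1000000000 (after 9 factors)
= 1000000000

1000000000


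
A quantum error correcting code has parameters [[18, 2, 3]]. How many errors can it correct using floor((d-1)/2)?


Code parameters: [[18, 2, 3]], distance d = 3.
Number of correctable errors = floor((d-1)/2)
= floor((3 - 1)/2)
= floor(2/2)
= 1

1


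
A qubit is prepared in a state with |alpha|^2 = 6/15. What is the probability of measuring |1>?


|alpha|^2 = 6/15 = 0.4000
|beta|^2 = 1 - 6/15 = 9/15 = 0.6000
P(|1>) = |beta|^2 = 0.6000

0.6000


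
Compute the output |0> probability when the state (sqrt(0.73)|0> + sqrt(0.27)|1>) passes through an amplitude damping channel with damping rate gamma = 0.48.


For amplitude damping with parameter gamma on state sqrt(a)|0> + sqrt(b)|1>:
alpha^2 = 0.73, beta^2 = 0.27
P(|0>) = alpha^2 + gamma * beta^2
= 0.73 + 0.48 * 0.27
= 0.73 + 0.1296
= 0.8596

0.8596


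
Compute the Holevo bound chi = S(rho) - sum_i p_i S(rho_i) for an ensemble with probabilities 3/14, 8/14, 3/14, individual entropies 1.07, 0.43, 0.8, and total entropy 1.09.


chi = S(rho) - sum_i p_i * S(rho_i)
Weighted entropy = 3/14 * 1.07 + 8/14 * 0.43 + 3/14 * 0.8
= 0.6464
chi = 1.09 - 0.6464
= 0.4436

0.4436


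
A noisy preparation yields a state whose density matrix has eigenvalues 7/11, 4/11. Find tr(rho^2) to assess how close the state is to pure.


tr(rho^2) = sum of eigenvalues squared
= (7/11)^2 + (4/11)^2
= (49 + 16) / 121
= 65/121
= 0.5372

0.5372


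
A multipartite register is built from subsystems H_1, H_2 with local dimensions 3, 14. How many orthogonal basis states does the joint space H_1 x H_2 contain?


dim(H_1 x H_2) = 3 * 14
= 42

42


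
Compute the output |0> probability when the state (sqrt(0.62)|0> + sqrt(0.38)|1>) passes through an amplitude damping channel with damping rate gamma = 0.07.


For amplitude damping with parameter gamma on state sqrt(a)|0> + sqrt(b)|1>:
alpha^2 = 0.62, beta^2 = 0.38
P(|0>) = alpha^2 + gamma * beta^2
= 0.62 + 0.07 * 0.38
= 0.62 + 0.0266
= 0.6466

0.6466


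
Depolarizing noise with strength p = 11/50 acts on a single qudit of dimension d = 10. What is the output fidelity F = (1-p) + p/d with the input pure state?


F = (1-p) + p/d
= (1 - 0.2200) + 0.2200/10
= 0.7800 + 0.0220
= 0.8020

0.8020


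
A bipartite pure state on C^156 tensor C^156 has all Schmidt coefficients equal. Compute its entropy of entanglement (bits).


For a maximally entangled state in d x d:
S = log2(d) = log2(156)
= 7.2854

7.2854


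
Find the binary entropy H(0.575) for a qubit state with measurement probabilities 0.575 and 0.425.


S = -p*log2(p) - (1-p)*log2(1-p)
p = 0.5750, 1-p = 0.4250
= -0.5750 * log2(0.5750) - 0.4250 * log2(0.4250)
= -(-0.4591) - (-0.5246)
= 0.9837

0.9837


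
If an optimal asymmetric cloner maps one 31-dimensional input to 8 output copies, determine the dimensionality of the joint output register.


Output space = H^(tensor 8) where dim(H) = 31
dim = 31^8
= 961 (after 2 factors)
= 29791 (after 3 factors)
= 923521 (after 4 factors)
= 28629151 (after 5 factors)
= 887503681 (after 6 factors)
= 27512614111 (after 7 factors)
= 852891037441 (after 8 factors)
= 852891037441

852891037441


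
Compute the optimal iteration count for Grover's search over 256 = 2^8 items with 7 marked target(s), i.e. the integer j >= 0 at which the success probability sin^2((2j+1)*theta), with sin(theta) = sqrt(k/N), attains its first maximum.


After j Grover iterations the success probability is P(j) = sin^2((2j+1)*theta), where sin(theta) = sqrt(k/N).
N = 2^8 = 256, k = 7
sin(theta) = sqrt(k/N) = 0.1653594569
theta = arcsin(sqrt(k/N)) = 0.1661224747 rad
P(j) reaches its first maximum when (2j+1)*theta is as close as possible to pi/2, i.e. j = round(pi/(4*theta) - 1/2).
pi/(4*theta) - 1/2 = 4.2278
(For comparison, the common estimate pi/4 * sqrt(N/k) = 4.7496; the exact maximiser is used here.)
Optimal iterations = 4

4


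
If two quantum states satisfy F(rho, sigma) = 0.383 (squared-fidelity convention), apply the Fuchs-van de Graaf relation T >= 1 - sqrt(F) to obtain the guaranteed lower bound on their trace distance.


Fuchs-van de Graaf (squared-fidelity convention): 1 - sqrt(F) <= T <= sqrt(1 - F).
Lower bound: T >= 1 - sqrt(F)
sqrt(F) = sqrt(0.383) = 0.6189
T >= 1 - 0.6189
T >= 0.3811

0.3811


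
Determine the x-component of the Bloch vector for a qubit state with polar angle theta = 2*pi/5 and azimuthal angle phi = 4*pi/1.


theta = 1.2566, phi = 12.5664
r_x = sin(theta)*cos(phi) = 0.9511 * 1.0000
r_x = 0.9511

0.9511


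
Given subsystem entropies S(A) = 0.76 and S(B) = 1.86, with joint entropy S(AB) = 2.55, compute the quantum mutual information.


I(A:B) = S(A) + S(B) - S(AB)
= 0.76 + 1.86 - 2.55
= 0.0700

0.0700


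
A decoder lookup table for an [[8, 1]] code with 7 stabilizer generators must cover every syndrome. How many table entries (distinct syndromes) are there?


Each stabilizer generator gives a binary (+1 or -1) measurement outcome.
With 7 independent generators:
Total syndromes = 2^7
= 128

128


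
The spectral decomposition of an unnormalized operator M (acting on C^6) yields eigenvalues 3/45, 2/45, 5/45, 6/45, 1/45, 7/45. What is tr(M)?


tr(M) = sum of eigenvalues
= 3/45 + 2/45 + 5/45 + 6/45 + 1/45 + 7/45
= 24/45
= 0.5333

0.5333


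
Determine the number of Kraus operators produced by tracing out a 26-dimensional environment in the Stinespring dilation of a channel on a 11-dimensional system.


Tracing out the environment in an orthonormal basis {|i>_E} gives Kraus operators K_i = <i|_E U |0>_E.
Number of Kraus operators = dim(H_env) = d_env
= 26

26


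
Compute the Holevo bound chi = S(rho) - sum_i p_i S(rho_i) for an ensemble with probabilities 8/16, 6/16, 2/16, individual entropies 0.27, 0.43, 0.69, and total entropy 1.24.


chi = S(rho) - sum_i p_i * S(rho_i)
Weighted entropy = 8/16 * 0.27 + 6/16 * 0.43 + 2/16 * 0.69
= 0.3825
chi = 1.24 - 0.3825
= 0.8575

0.8575


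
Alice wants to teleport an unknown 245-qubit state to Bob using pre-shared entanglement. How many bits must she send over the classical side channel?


Quantum teleportation requires 2 classical bits per qubit teleported.
245 qubit(s) -> 2 * 245 = 490 classical bits

490


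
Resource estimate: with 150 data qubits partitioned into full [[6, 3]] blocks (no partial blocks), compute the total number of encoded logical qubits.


Each code block uses 6 physical qubits for 3 logical qubit(s).
Number of complete blocks = floor(150 / 6) = 25
Logical qubits = 25 * 3
= 75

75


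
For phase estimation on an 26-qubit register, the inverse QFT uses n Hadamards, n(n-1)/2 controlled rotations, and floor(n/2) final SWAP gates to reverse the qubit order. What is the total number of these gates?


Hadamard gates: 26
Controlled rotations: n*(n-1)/2 = 26*25/2 = 325
SWAP gates: floor(n/2) = floor(26/2) = 13
Total = 26 + 325 + 13
= 364

364


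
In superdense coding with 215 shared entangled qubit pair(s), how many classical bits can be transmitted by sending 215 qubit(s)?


Superdense coding allows 2 classical bits per shared entangled pair.
215 pair(s) -> 2 * 215 = 430 classical bits

430


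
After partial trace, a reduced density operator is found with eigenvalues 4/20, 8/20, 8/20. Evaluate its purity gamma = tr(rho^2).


tr(rho^2) = sum of eigenvalues squared
= (4/20)^2 + (8/20)^2 + (8/20)^2
= (16 + 64 + 64) / 400
= 144/400
= 0.3600

0.3600


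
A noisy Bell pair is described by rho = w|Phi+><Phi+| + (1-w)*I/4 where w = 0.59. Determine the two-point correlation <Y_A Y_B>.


|Phi+> = (|00> + |11>)/sqrt(2)
For the pure Bell state, <Y_A Y_B> = -1 (Bell-state Pauli correlator).
The maximally-mixed part I/4 has tr(I/4 * P tensor P) = 0 for any traceless Pauli P.
So <Y_A Y_B>_rho = w * (-1) + (1 - w) * 0
= 0.59 * (-1)
= -0.5900

-0.5900


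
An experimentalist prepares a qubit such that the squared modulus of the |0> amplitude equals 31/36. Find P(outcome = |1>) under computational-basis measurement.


|alpha|^2 = 31/36 = 0.8611
|beta|^2 = 1 - 31/36 = 5/36 = 0.1389
P(|1>) = |beta|^2 = 0.1389

0.1389


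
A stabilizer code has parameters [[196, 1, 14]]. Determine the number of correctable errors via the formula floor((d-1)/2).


Code parameters: [[196, 1, 14]], distance d = 14.
Number of correctable errors = floor((d-1)/2)
= floor((14 - 1)/2)
= floor(13/2)
= 6

6


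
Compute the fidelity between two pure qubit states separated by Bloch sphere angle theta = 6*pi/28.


For states separated by angle theta on Bloch sphere:
F = cos^2(theta/2)
theta = 6*pi/28 = 0.6732
theta/2 = 0.3366
cos(theta/2) = 0.9439
F = 0.8909

0.8909


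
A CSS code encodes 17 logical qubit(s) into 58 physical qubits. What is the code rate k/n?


Code rate R = k/n
= 17/58
= 0.2931

0.2931


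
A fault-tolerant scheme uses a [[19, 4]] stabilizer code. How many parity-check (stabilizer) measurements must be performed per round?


For an [[n,k]] stabilizer code:
Number of stabilizer generators = n - k
= 19 - 4
= 15

15


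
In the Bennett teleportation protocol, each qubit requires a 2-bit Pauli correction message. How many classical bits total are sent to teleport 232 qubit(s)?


Quantum teleportation requires 2 classical bits per qubit teleported.
232 qubit(s) -> 2 * 232 = 464 classical bits

464


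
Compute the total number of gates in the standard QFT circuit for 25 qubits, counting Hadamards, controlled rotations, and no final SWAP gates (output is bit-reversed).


Hadamard gates: 25
Controlled rotations: n*(n-1)/2 = 25*24/2 = 300
SWAP gates: 0 (omitted)
Total = 25 + 300
= 325

325


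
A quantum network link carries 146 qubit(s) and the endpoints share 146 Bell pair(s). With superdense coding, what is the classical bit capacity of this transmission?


Superdense coding allows 2 classical bits per shared entangled pair.
146 pair(s) -> 2 * 146 = 292 classical bits

292


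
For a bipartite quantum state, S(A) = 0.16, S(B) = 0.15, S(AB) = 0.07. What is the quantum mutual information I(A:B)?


I(A:B) = S(A) + S(B) - S(AB)
= 0.16 + 0.15 - 0.07
= 0.2400

0.2400


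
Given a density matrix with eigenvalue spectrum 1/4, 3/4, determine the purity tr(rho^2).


tr(rho^2) = sum of eigenvalues squared
= (1/4)^2 + (3/4)^2
= (1 + 9) / 16
= 10/16
= 0.6250

0.6250


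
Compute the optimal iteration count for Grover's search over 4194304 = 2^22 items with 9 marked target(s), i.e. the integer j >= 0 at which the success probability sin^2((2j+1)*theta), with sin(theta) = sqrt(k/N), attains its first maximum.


After j Grover iterations the success probability is P(j) = sin^2((2j+1)*theta), where sin(theta) = sqrt(k/N).
N = 2^22 = 4194304, k = 9
sin(theta) = sqrt(k/N) = 0.00146484375
theta = arcsin(sqrt(k/N)) = 0.001464844274 rad
P(j) reaches its first maximum when (2j+1)*theta is as close as possible to pi/2, i.e. j = round(pi/(4*theta) - 1/2).
pi/(4*theta) - 1/2 = 535.6650
(For comparison, the common estimate pi/4 * sqrt(N/k) = 536.1651; the exact maximiser is used here.)
Optimal iterations = 536

536


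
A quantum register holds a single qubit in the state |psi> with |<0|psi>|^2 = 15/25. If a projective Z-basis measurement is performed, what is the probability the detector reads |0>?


|alpha|^2 = 15/25 = 0.6000
|beta|^2 = 1 - 15/25 = 10/25 = 0.4000
P(|0>) = |alpha|^2 = 0.6000

0.6000


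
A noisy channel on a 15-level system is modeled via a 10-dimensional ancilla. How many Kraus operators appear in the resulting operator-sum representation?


Tracing out the environment in an orthonormal basis {|i>_E} gives Kraus operators K_i = <i|_E U |0>_E.
Number of Kraus operators = dim(H_env) = d_env
= 10

10


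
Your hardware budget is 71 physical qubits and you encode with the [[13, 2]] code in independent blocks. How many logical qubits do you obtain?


Each code block uses 13 physical qubits for 2 logical qubit(s).
Number of complete blocks = floor(71 / 13) = 5
Logical qubits = 5 * 2
= 10

10


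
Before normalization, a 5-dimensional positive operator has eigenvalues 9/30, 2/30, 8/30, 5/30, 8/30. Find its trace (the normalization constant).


tr(M) = sum of eigenvalues
= 9/30 + 2/30 + 8/30 + 5/30 + 8/30
= 32/30
= 1.0667

1.0667


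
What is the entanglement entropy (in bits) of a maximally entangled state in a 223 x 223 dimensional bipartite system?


For a maximally entangled state in d x d:
S = log2(d) = log2(223)
= 7.8009

7.8009


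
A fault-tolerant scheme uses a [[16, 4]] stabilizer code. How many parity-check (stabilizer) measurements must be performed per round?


For an [[n,k]] stabilizer code:
Number of stabilizer generators = n - k
= 16 - 4
= 12

12


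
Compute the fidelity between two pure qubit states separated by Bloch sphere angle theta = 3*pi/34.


For states separated by angle theta on Bloch sphere:
F = cos^2(theta/2)
theta = 3*pi/34 = 0.2772
theta/2 = 0.1386
cos(theta/2) = 0.9904
F = 0.9809

0.9809


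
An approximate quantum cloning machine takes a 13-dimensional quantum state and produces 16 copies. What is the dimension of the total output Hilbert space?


Output space = H^(tensor 16) where dim(H) = 13
dim = 13^16
= 169 (after 2 factors)
= 2197 (after 3 factors)
= 28561 (after 4 factors)
= 371293 (after 5 factors)
= 4826809 (after 6 factors)
= 62748517 (after 7 factors)
= 815730721 (after 8 factors)
= 10604499373 (after 9 factors)
= 137858491849 (after 10 factors)
= 1792160394037 (after 11 factors)
= 23298085122481 (after 12 factors)
= 302875106592253 (after 13 factors)
= 3937376385699289 (after 14 factors)
= 51185893014090757 (after 15 factors)
= 665416609183179841 (after 16 factors)
= 665416609183179841

665416609183179841


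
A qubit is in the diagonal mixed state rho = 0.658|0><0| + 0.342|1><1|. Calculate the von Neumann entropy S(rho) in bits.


S = -p*log2(p) - (1-p)*log2(1-p)
p = 0.6580, 1-p = 0.3420
= -0.6580 * log2(0.6580) - 0.3420 * log2(0.3420)
= -(-0.3973) - (-0.5294)
= 0.9267

0.9267


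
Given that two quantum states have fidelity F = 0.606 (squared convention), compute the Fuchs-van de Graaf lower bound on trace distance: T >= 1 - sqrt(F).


Fuchs-van de Graaf (squared-fidelity convention): 1 - sqrt(F) <= T <= sqrt(1 - F).
Lower bound: T >= 1 - sqrt(F)
sqrt(F) = sqrt(0.606) = 0.7785
T >= 1 - 0.7785
T >= 0.2215

0.2215


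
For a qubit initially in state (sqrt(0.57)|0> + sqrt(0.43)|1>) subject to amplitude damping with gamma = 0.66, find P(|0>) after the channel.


For amplitude damping with parameter gamma on state sqrt(a)|0> + sqrt(b)|1>:
alpha^2 = 0.57, beta^2 = 0.43
P(|0>) = alpha^2 + gamma * beta^2
= 0.57 + 0.66 * 0.43
= 0.57 + 0.2838
= 0.8538

0.8538


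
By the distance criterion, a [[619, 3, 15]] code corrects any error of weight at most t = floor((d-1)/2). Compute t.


Code parameters: [[619, 3, 15]], distance d = 15.
Number of correctable errors = floor((d-1)/2)
= floor((15 - 1)/2)
= floor(14/2)
= 7

7


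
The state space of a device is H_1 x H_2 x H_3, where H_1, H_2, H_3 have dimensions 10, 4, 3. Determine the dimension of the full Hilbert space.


dim(H_1 x H_2 x H_3) = 10 * 4 * 3
= 40 * 3
= 120

120


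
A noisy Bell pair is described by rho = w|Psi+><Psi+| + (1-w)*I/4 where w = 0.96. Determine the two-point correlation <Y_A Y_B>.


|Psi+> = (|01> + |10>)/sqrt(2)
For the pure Bell state, <Y_A Y_B> = +1 (Bell-state Pauli correlator).
The maximally-mixed part I/4 has tr(I/4 * P tensor P) = 0 for any traceless Pauli P.
So <Y_A Y_B>_rho = w * (+1) + (1 - w) * 0
= 0.96 * (+1)
= 0.9600

0.9600


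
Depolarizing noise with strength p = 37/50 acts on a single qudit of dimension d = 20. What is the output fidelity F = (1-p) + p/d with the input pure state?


F = (1-p) + p/d
= (1 - 0.7400) + 0.7400/20
= 0.2600 + 0.0370
= 0.2970

0.2970


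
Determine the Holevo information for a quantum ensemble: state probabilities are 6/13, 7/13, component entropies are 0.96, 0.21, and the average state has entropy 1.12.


chi = S(rho) - sum_i p_i * S(rho_i)
Weighted entropy = 6/13 * 0.96 + 7/13 * 0.21
= 0.5562
chi = 1.12 - 0.5562
= 0.5638

0.5638


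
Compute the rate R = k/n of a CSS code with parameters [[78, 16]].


Code rate R = k/n
= 16/78
= 0.2051

0.2051


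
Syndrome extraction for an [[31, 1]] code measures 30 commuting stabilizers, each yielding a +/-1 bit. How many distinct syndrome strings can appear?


Each stabilizer generator gives a binary (+1 or -1) measurement outcome.
With 30 independent generators:
Total syndromes = 2^30
= 1073741824

1073741824


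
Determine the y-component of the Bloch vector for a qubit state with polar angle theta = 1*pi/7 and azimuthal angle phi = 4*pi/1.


theta = 0.4488, phi = 12.5664
r_y = sin(theta)*sin(phi) = 0.4339 * 0.0000
r_y = 0.0000

0.0000


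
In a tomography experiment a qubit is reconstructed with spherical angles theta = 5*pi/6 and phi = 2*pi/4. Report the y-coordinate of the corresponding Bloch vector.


theta = 2.6180, phi = 1.5708
r_y = sin(theta)*sin(phi) = 0.5000 * 1.0000
r_y = 0.5000

0.5000


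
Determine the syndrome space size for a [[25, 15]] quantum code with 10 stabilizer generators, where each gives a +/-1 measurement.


Each stabilizer generator gives a binary (+1 or -1) measurement outcome.
With 10 independent generators:
Total syndromes = 2^10
= 1024

1024


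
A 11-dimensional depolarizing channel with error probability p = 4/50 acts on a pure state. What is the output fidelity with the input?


F = (1-p) + p/d
= (1 - 0.0800) + 0.0800/11
= 0.9200 + 0.0073
= 0.9273

0.9273


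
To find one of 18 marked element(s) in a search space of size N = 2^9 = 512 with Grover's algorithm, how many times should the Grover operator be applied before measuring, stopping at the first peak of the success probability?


After j Grover iterations the success probability is P(j) = sin^2((2j+1)*theta), where sin(theta) = sqrt(k/N).
N = 2^9 = 512, k = 18
sin(theta) = sqrt(k/N) = 0.1875
theta = arcsin(sqrt(k/N)) = 0.1886163862 rad
P(j) reaches its first maximum when (2j+1)*theta is as close as possible to pi/2, i.e. j = round(pi/(4*theta) - 1/2).
pi/(4*theta) - 1/2 = 3.6640
(For comparison, the common estimate pi/4 * sqrt(N/k) = 4.1888; the exact maximiser is used here.)
Optimal iterations = 4

4


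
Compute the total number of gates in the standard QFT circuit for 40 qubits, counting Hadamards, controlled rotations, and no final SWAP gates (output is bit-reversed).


Hadamard gates: 40
Controlled rotations: n*(n-1)/2 = 40*39/2 = 780
SWAP gates: 0 (omitted)
Total = 40 + 780
= 820

820


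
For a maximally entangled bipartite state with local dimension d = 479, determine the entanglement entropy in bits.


For a maximally entangled state in d x d:
S = log2(d) = log2(479)
= 8.9039

8.9039


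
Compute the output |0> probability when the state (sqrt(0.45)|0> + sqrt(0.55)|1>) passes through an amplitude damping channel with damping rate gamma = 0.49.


For amplitude damping with parameter gamma on state sqrt(a)|0> + sqrt(b)|1>:
alpha^2 = 0.45, beta^2 = 0.55
P(|0>) = alpha^2 + gamma * beta^2
= 0.45 + 0.49 * 0.55
= 0.45 + 0.2695
= 0.7195

0.7195


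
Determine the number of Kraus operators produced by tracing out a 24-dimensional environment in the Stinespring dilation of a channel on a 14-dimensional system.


Tracing out the environment in an orthonormal basis {|i>_E} gives Kraus operators K_i = <i|_E U |0>_E.
Number of Kraus operators = dim(H_env) = d_env
= 24

24


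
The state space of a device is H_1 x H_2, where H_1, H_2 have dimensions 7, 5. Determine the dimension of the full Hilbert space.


dim(H_1 x H_2) = 7 * 5
= 35

35


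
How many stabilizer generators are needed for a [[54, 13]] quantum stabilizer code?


For an [[n,k]] stabilizer code:
Number of stabilizer generators = n - k
= 54 - 13
= 41

41


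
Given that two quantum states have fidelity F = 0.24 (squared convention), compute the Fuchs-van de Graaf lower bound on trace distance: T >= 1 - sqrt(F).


Fuchs-van de Graaf (squared-fidelity convention): 1 - sqrt(F) <= T <= sqrt(1 - F).
Lower bound: T >= 1 - sqrt(F)
sqrt(F) = sqrt(0.24) = 0.4899
T >= 1 - 0.4899
T >= 0.5101

0.5101


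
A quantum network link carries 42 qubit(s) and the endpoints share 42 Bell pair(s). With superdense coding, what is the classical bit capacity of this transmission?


Superdense coding allows 2 classical bits per shared entangled pair.
42 pair(s) -> 2 * 42 = 84 classical bits

84


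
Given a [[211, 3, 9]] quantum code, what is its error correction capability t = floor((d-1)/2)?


Code parameters: [[211, 3, 9]], distance d = 9.
Number of correctable errors = floor((d-1)/2)
= floor((9 - 1)/2)
= floor(8/2)
= 4

4


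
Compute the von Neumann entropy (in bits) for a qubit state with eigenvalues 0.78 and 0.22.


S = -p*log2(p) - (1-p)*log2(1-p)
p = 0.7800, 1-p = 0.2200
= -0.7800 * log2(0.7800) - 0.2200 * log2(0.2200)
= -(-0.2796) - (-0.4806)
= 0.7602

0.7602


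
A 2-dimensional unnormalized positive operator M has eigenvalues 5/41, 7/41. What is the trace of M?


tr(M) = sum of eigenvalues
= 5/41 + 7/41
= 12/41
= 0.2927

0.2927


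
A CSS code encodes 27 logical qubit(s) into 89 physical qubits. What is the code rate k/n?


Code rate R = k/n
= 27/89
= 0.3034

0.3034


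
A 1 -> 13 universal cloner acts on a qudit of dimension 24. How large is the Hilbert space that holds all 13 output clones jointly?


Output space = H^(tensor 13) where dim(H) = 24
dim = 24^13
= 576 (after 2 factors)
= 13824 (after 3 factors)
= 331776 (after 4 factors)
= 7962624 (after 5 factors)
= 191102976 (after 6 factors)
= 4586471424 (after 7 factors)
= 110075314176 (after 8 factors)
= 2641807540224 (after 9 factors)
= 63403380965376 (after 10 factors)
= 1521681143169024 (after 11 factors)
= 36520347436056576 (after 12 factors)
= 876488338465357824 (after 13 factors)
= 876488338465357824

876488338465357824


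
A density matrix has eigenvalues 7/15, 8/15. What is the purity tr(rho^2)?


tr(rho^2) = sum of eigenvalues squared
= (7/15)^2 + (8/15)^2
= (49 + 64) / 225
= 113/225
= 0.5022

0.5022


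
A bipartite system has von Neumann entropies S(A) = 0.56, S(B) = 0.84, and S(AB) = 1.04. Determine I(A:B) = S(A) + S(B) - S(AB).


I(A:B) = S(A) + S(B) - S(AB)
= 0.56 + 0.84 - 1.04
= 0.3600

0.3600


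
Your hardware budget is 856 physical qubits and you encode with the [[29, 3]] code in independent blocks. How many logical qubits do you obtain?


Each code block uses 29 physical qubits for 3 logical qubit(s).
Number of complete blocks = floor(856 / 29) = 29
Logical qubits = 29 * 3
= 87

87


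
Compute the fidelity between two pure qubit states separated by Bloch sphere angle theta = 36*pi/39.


For states separated by angle theta on Bloch sphere:
F = cos^2(theta/2)
theta = 36*pi/39 = 2.8999
theta/2 = 1.4500
cos(theta/2) = 0.1205
F = 0.0145

0.0145


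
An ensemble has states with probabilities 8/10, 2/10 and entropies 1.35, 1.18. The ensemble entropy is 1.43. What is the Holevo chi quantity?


chi = S(rho) - sum_i p_i * S(rho_i)
Weighted entropy = 8/10 * 1.35 + 2/10 * 1.18
= 1.3160
chi = 1.43 - 1.3160
= 0.1140

0.1140


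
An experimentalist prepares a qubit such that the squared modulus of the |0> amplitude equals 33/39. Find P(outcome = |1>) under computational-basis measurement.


|alpha|^2 = 33/39 = 0.8462
|beta|^2 = 1 - 33/39 = 6/39 = 0.1538
P(|1>) = |beta|^2 = 0.1538

0.1538


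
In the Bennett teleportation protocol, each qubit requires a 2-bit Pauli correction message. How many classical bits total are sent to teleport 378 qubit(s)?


Quantum teleportation requires 2 classical bits per qubit teleported.
378 qubit(s) -> 2 * 378 = 756 classical bits

756


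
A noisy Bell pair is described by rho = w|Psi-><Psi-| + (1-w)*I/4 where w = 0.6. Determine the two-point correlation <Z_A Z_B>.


|Psi-> = (|01> - |10>)/sqrt(2)
For the pure Bell state, <Z_A Z_B> = -1 (Bell-state Pauli correlator).
The maximally-mixed part I/4 has tr(I/4 * P tensor P) = 0 for any traceless Pauli P.
So <Z_A Z_B>_rho = w * (-1) + (1 - w) * 0
= 0.6 * (-1)
= -0.6000

-0.6000


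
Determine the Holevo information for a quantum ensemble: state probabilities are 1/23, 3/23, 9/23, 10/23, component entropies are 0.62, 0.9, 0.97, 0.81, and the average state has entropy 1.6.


chi = S(rho) - sum_i p_i * S(rho_i)
Weighted entropy = 1/23 * 0.62 + 3/23 * 0.9 + 9/23 * 0.97 + 10/23 * 0.81
= 0.8761
chi = 1.6 - 0.8761
= 0.7239

0.7239


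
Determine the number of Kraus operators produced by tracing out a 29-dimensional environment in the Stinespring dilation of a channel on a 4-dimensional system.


Tracing out the environment in an orthonormal basis {|i>_E} gives Kraus operators K_i = <i|_E U |0>_E.
Number of Kraus operators = dim(H_env) = d_env
= 29

29


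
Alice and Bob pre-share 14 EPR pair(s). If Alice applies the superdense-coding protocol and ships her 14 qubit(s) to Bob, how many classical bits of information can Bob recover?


Superdense coding allows 2 classical bits per shared entangled pair.
14 pair(s) -> 2 * 14 = 28 classical bits

28


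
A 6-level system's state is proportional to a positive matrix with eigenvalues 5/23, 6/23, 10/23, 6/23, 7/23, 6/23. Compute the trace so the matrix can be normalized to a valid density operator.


tr(M) = sum of eigenvalues
= 5/23 + 6/23 + 10/23 + 6/23 + 7/23 + 6/23
= 40/23
= 1.7391

1.7391


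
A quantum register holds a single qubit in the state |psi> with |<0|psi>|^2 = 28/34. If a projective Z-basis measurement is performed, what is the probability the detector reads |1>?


|alpha|^2 = 28/34 = 0.8235
|beta|^2 = 1 - 28/34 = 6/34 = 0.1765
P(|1>) = |beta|^2 = 0.1765

0.1765


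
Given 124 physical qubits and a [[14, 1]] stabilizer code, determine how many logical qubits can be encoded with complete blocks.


Each code block uses 14 physical qubits for 1 logical qubit(s).
Number of complete blocks = floor(124 / 14) = 8
Logical qubits = 8 * 1
= 8

8


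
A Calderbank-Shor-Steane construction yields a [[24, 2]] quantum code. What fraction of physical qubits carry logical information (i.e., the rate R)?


Code rate R = k/n
= 2/24
= 0.0833

0.0833


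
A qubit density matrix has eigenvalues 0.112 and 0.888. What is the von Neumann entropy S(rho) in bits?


S = -p*log2(p) - (1-p)*log2(1-p)
p = 0.1120, 1-p = 0.8880
= -0.1120 * log2(0.1120) - 0.8880 * log2(0.8880)
= -(-0.3537) - (-0.1522)
= 0.5059

0.5059


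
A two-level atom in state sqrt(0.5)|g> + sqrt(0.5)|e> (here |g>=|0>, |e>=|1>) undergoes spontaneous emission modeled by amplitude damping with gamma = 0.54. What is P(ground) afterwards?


For amplitude damping with parameter gamma on state sqrt(a)|0> + sqrt(b)|1>:
alpha^2 = 0.5, beta^2 = 0.5
P(|0>) = alpha^2 + gamma * beta^2
= 0.5 + 0.54 * 0.5
= 0.5 + 0.2700
= 0.7700

0.7700


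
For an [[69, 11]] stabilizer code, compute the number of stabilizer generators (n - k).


For an [[n,k]] stabilizer code:
Number of stabilizer generators = n - k
= 69 - 11
= 58

58


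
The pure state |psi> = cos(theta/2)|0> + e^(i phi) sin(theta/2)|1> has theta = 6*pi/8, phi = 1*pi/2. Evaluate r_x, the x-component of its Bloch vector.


theta = 2.3562, phi = 1.5708
r_x = sin(theta)*cos(phi) = 0.7071 * 0.0000
r_x = 0.0000

0.0000


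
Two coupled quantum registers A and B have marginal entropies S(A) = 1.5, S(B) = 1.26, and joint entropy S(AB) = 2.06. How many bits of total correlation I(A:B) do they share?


I(A:B) = S(A) + S(B) - S(AB)
= 1.5 + 1.26 - 2.06
= 0.7000

0.7000


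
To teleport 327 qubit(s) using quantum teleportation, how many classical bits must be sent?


Quantum teleportation requires 2 classical bits per qubit teleported.
327 qubit(s) -> 2 * 327 = 654 classical bits

654


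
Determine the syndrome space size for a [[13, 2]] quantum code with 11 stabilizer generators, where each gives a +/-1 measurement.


Each stabilizer generator gives a binary (+1 or -1) measurement outcome.
With 11 independent generators:
Total syndromes = 2^11
= 2048

2048


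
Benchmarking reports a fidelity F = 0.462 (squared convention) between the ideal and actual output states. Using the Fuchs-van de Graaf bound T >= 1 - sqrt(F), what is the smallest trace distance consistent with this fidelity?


Fuchs-van de Graaf (squared-fidelity convention): 1 - sqrt(F) <= T <= sqrt(1 - F).
Lower bound: T >= 1 - sqrt(F)
sqrt(F) = sqrt(0.462) = 0.6797
T >= 1 - 0.6797
T >= 0.3203

0.3203


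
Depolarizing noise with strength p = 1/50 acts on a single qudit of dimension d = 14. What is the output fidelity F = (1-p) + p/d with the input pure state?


F = (1-p) + p/d
= (1 - 0.0200) + 0.0200/14
= 0.9800 + 0.0014
= 0.9814

0.9814


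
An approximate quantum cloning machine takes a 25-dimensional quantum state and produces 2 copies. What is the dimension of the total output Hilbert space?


Output space = H^(tensor 2) where dim(H) = 25
dim = 25^2
= 625

625


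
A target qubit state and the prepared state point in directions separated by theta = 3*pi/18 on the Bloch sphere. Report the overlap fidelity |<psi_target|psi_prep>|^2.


For states separated by angle theta on Bloch sphere:
F = cos^2(theta/2)
theta = 3*pi/18 = 0.5236
theta/2 = 0.2618
cos(theta/2) = 0.9659
F = 0.9330

0.9330


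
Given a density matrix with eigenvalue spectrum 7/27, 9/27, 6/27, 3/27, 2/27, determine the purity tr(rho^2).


tr(rho^2) = sum of eigenvalues squared
= (7/27)^2 + (9/27)^2 + (6/27)^2 + (3/27)^2 + (2/27)^2
= (49 + 81 + 36 + 9 + 4) / 729
= 179/729
= 0.2455

0.2455


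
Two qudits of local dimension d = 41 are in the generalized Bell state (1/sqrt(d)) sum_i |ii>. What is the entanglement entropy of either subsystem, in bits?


For a maximally entangled state in d x d:
S = log2(d) = log2(41)
= 5.3576

5.3576


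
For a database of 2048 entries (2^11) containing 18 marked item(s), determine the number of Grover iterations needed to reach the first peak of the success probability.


After j Grover iterations the success probability is P(j) = sin^2((2j+1)*theta), where sin(theta) = sqrt(k/N).
N = 2^11 = 2048, k = 18
sin(theta) = sqrt(k/N) = 0.09375
theta = arcsin(sqrt(k/N)) = 0.09388787511 rad
P(j) reaches its first maximum when (2j+1)*theta is as close as possible to pi/2, i.e. j = round(pi/(4*theta) - 1/2).
pi/(4*theta) - 1/2 = 7.8653
(For comparison, the common estimate pi/4 * sqrt(N/k) = 8.3776; the exact maximiser is used here.)
Optimal iterations = 8

8


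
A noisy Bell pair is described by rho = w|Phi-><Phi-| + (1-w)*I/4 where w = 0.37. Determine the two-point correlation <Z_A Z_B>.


|Phi-> = (|00> - |11>)/sqrt(2)
For the pure Bell state, <Z_A Z_B> = +1 (Bell-state Pauli correlator).
The maximally-mixed part I/4 has tr(I/4 * P tensor P) = 0 for any traceless Pauli P.
So <Z_A Z_B>_rho = w * (+1) + (1 - w) * 0
= 0.37 * (+1)
= 0.3700

0.3700


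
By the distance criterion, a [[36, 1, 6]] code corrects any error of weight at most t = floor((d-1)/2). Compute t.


Code parameters: [[36, 1, 6]], distance d = 6.
Number of correctable errors = floor((d-1)/2)
= floor((6 - 1)/2)
= floor(5/2)
= 2

2


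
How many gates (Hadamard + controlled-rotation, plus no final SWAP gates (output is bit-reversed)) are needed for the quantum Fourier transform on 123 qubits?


Hadamard gates: 123
Controlled rotations: n*(n-1)/2 = 123*122/2 = 7503
SWAP gates: 0 (omitted)
Total = 123 + 7503
= 7626

7626


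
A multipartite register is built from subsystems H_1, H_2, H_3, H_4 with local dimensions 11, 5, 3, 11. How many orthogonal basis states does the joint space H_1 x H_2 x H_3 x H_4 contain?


dim(H_1 x H_2 x H_3 x H_4) = 11 * 5 * 3 * 11
= 55 * 3 * 11
= 165 * 11
= 1815

1815


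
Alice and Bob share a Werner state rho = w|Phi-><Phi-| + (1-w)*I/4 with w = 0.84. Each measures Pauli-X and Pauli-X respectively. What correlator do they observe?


|Phi-> = (|00> - |11>)/sqrt(2)
For the pure Bell state, <X_A X_B> = -1 (Bell-state Pauli correlator).
The maximally-mixed part I/4 has tr(I/4 * P tensor P) = 0 for any traceless Pauli P.
So <X_A X_B>_rho = w * (-1) + (1 - w) * 0
= 0.84 * (-1)
= -0.8400

-0.8400


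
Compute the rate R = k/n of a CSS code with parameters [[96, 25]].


Code rate R = k/n
= 25/96
= 0.2604

0.2604


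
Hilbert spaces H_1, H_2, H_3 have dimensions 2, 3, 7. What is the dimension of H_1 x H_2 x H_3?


dim(H_1 x H_2 x H_3) = 2 * 3 * 7
= 6 * 7
= 42

42


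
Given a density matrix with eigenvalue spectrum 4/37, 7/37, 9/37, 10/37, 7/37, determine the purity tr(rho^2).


tr(rho^2) = sum of eigenvalues squared
= (4/37)^2 + (7/37)^2 + (9/37)^2 + (10/37)^2 + (7/37)^2
= (16 + 49 + 81 + 100 + 49) / 1369
= 295/1369
= 0.2155

0.2155


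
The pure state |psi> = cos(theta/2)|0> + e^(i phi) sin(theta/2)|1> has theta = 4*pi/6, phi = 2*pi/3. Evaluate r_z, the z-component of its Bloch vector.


theta = 2.0944, phi = 2.0944
r_z = cos(theta) = -0.5000

-0.5000


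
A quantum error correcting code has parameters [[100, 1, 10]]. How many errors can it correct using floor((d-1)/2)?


Code parameters: [[100, 1, 10]], distance d = 10.
Number of correctable errors = floor((d-1)/2)
= floor((10 - 1)/2)
= floor(9/2)
= 4

4


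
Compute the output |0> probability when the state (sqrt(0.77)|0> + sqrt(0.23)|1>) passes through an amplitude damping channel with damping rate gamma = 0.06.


For amplitude damping with parameter gamma on state sqrt(a)|0> + sqrt(b)|1>:
alpha^2 = 0.77, beta^2 = 0.23
P(|0>) = alpha^2 + gamma * beta^2
= 0.77 + 0.06 * 0.23
= 0.77 + 0.0138
= 0.7838

0.7838


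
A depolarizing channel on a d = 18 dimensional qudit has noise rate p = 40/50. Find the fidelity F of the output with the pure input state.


F = (1-p) + p/d
= (1 - 0.8000) + 0.8000/18
= 0.2000 + 0.0444
= 0.2444

0.2444


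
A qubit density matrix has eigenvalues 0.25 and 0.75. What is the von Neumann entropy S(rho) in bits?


S = -p*log2(p) - (1-p)*log2(1-p)
p = 0.2500, 1-p = 0.7500
= -0.2500 * log2(0.2500) - 0.7500 * log2(0.7500)
= -(-0.5000) - (-0.3113)
= 0.8113

0.8113


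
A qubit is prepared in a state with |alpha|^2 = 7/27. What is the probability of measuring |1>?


|alpha|^2 = 7/27 = 0.2593
|beta|^2 = 1 - 7/27 = 20/27 = 0.7407
P(|1>) = |beta|^2 = 0.7407

0.7407


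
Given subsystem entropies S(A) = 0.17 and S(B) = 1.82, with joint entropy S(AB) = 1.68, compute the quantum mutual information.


I(A:B) = S(A) + S(B) - S(AB)
= 0.17 + 1.82 - 1.68
= 0.3100

0.3100


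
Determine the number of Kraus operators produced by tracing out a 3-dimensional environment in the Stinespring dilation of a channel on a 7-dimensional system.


Tracing out the environment in an orthonormal basis {|i>_E} gives Kraus operators K_i = <i|_E U |0>_E.
Number of Kraus operators = dim(H_env) = d_env
= 3

3


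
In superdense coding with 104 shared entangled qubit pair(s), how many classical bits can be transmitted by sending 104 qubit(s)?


Superdense coding allows 2 classical bits per shared entangled pair.
104 pair(s) -> 2 * 104 = 208 classical bits

208


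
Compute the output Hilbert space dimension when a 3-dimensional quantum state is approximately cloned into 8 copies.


Output space = H^(tensor 8) where dim(H) = 3
dim = 3^8
= 9 (after 2 factors)
= 27 (after 3 factors)
= 81 (after 4 factors)
= 243 (after 5 factors)
= 729 (after 6 factors)
= 2187 (after 7 factors)
= 6561 (after 8 factors)
= 6561

6561


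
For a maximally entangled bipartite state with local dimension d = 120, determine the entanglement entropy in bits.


For a maximally entangled state in d x d:
S = log2(d) = log2(120)
= 6.9069

6.9069


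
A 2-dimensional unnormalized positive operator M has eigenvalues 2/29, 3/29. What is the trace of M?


tr(M) = sum of eigenvalues
= 2/29 + 3/29
= 5/29
= 0.1724

0.1724


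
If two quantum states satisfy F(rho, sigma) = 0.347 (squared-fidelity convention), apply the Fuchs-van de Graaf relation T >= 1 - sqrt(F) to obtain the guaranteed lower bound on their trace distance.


Fuchs-van de Graaf (squared-fidelity convention): 1 - sqrt(F) <= T <= sqrt(1 - F).
Lower bound: T >= 1 - sqrt(F)
sqrt(F) = sqrt(0.347) = 0.5891
T >= 1 - 0.5891
T >= 0.4109

0.4109


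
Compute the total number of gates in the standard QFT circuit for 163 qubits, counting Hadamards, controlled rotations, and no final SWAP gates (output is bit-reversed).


Hadamard gates: 163
Controlled rotations: n*(n-1)/2 = 163*162/2 = 13203
SWAP gates: 0 (omitted)
Total = 163 + 13203
= 13366

13366


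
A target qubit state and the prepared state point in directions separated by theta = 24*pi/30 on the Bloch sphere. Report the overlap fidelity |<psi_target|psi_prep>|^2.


For states separated by angle theta on Bloch sphere:
F = cos^2(theta/2)
theta = 24*pi/30 = 2.5133
theta/2 = 1.2566
cos(theta/2) = 0.3090
F = 0.0955

0.0955


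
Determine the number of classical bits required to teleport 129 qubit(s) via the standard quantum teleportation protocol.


Quantum teleportation requires 2 classical bits per qubit teleported.
129 qubit(s) -> 2 * 129 = 258 classical bits

258


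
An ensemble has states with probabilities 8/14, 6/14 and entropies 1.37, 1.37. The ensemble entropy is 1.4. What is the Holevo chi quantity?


chi = S(rho) - sum_i p_i * S(rho_i)
Weighted entropy = 8/14 * 1.37 + 6/14 * 1.37
= 1.3700
chi = 1.4 - 1.3700
= 0.0300

0.0300


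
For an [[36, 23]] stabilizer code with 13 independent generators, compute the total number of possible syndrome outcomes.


Each stabilizer generator gives a binary (+1 or -1) measurement outcome.
With 13 independent generators:
Total syndromes = 2^13
= 8192

8192


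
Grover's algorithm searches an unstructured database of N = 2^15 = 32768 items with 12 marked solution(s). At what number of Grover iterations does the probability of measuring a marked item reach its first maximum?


After j Grover iterations the success probability is P(j) = sin^2((2j+1)*theta), where sin(theta) = sqrt(k/N).
N = 2^15 = 32768, k = 12
sin(theta) = sqrt(k/N) = 0.01913663862
theta = arcsin(sqrt(k/N)) = 0.01913780682 rad
P(j) reaches its first maximum when (2j+1)*theta is as close as possible to pi/2, i.e. j = round(pi/(4*theta) - 1/2).
pi/(4*theta) - 1/2 = 40.5391
(For comparison, the common estimate pi/4 * sqrt(N/k) = 41.0416; the exact maximiser is used here.)
Optimal iterations = 41

41


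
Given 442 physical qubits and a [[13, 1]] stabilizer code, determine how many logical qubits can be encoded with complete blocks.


Each code block uses 13 physical qubits for 1 logical qubit(s).
Number of complete blocks = floor(442 / 13) = 34
Logical qubits = 34 * 1
= 34

34


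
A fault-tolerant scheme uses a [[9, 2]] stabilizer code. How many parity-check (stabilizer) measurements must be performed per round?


For an [[n,k]] stabilizer code:
Number of stabilizer generators = n - k
= 9 - 2
= 7

7


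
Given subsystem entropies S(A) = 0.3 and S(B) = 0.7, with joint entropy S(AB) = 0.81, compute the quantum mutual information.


I(A:B) = S(A) + S(B) - S(AB)
= 0.3 + 0.7 - 0.81
= 0.1900

0.1900


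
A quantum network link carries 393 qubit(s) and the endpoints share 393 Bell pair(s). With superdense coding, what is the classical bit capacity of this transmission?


Superdense coding allows 2 classical bits per shared entangled pair.
393 pair(s) -> 2 * 393 = 786 classical bits

786
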